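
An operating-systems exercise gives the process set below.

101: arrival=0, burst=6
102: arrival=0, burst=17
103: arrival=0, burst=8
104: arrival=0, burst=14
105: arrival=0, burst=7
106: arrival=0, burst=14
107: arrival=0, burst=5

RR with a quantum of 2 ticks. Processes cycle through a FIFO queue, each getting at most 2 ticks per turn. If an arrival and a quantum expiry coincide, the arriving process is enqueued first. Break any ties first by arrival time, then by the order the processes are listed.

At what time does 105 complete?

Schedule: | 101 0-2 | 102 2-4 | 103 4-6 | 104 6-8 | 105 8-10 | 106 10-12 | 107 12-14 | 101 14-16 | 102 16-18 | 103 18-20 | 104 20-22 | 105 22-24 | 106 24-26 | 107 26-28 | 101 28-30 | 102 30-32 | 103 32-34 | 104 34-36 | 105 36-38 | 106 38-40 | 107 40-41 | 102 41-43 | 103 43-45 | 104 45-47 | 105 47-48 | 106 48-50 | 102 50-52 | 104 52-54 | 106 54-56 | 102 56-58 | 104 58-60 | 106 60-62 | 102 62-64 | 104 64-66 | 106 66-68 | 102 68-71 |
Completion: 101=30  102=71  103=45  104=66  105=48  106=68  107=41
Turnaround (C−A): 101=30  102=71  103=45  104=66  105=48  106=68  107=41

48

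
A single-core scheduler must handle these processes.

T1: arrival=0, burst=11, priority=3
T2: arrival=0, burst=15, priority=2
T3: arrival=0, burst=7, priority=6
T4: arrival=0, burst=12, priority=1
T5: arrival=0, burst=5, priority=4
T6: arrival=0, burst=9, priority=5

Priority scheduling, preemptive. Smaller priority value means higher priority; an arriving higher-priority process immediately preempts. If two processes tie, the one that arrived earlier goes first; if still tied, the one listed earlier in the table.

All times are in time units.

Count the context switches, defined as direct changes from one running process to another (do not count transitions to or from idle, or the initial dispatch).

5

Gantt: | T4 0-12 | T2 12-27 | T1 27-38 | T5 38-43 | T6 43-52 | T3 52-59 |
Completion: T1=38  T2=27  T3=59  T4=12  T5=43  T6=52
Turnaround (C−A): T1=38  T2=27  T3=59  T4=12  T5=43  T6=52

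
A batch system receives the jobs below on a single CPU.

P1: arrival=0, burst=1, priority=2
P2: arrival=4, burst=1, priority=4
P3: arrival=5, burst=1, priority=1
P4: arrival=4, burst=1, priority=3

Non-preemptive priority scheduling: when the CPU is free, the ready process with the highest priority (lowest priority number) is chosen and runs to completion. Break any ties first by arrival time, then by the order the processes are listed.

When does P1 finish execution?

1

Gantt: | P1 0-1 | idle 1-4 | P4 4-5 | P3 5-6 | P2 6-7 |
Completion: P1=1  P2=7  P3=6  P4=5
Turnaround (C−A): P1=1  P2=3  P3=1  P4=1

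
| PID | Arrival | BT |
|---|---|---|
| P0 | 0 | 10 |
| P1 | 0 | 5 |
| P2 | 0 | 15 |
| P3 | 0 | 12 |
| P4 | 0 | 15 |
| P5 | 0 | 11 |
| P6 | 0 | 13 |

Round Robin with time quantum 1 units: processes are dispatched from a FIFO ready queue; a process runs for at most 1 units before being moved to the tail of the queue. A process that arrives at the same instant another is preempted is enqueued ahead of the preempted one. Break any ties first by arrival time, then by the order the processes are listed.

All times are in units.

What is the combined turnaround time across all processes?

Gantt: | P0 0-1 | P1 1-2 | P2 2-3 | P3 3-4 | P4 4-5 | P5 5-6 | P6 6-7 | P0 7-8 | P1 8-9 | P2 9-10 | P3 10-11 | P4 11-12 | P5 12-13 | P6 13-14 | P0 14-15 | P1 15-16 | P2 16-17 | P3 17-18 | P4 18-19 | P5 19-20 | P6 20-21 | P0 21-22 | P1 22-23 | P2 23-24 | P3 24-25 | P4 25-26 | P5 26-27 | P6 27-28 | P0 28-29 | P1 29-30 | P2 30-31 | P3 31-32 | P4 32-33 | P5 33-34 | P6 34-35 | P0 35-36 | P2 36-37 | P3 37-38 | P4 38-39 | P5 39-40 | P6 40-41 | P0 41-42 | P2 42-43 | P3 43-44 | P4 44-45 | P5 45-46 | P6 46-47 | P0 47-48 | P2 48-49 | P3 49-50 | P4 50-51 | P5 51-52 | P6 52-53 | P0 53-54 | P2 54-55 | P3 55-56 | P4 56-57 | P5 57-58 | P6 58-59 | P0 59-60 | P2 60-61 | P3 61-62 | P4 62-63 | P5 63-64 | P6 64-65 | P2 65-66 | P3 66-67 | P4 67-68 | P5 68-69 | P6 69-70 | P2 70-71 | P3 71-72 | P4 72-73 | P6 73-74 | P2 74-75 | P4 75-76 | P6 76-77 | P2 77-78 | P4 78-79 | P2 79-80 | P4 80-81 |
Completion: P0=60  P1=30  P2=80  P3=72  P4=81  P5=69  P6=77
Turnaround (C−A): P0=60  P1=30  P2=80  P3=72  P4=81  P5=69  P6=77
Turnaround = completion − arrival: P0=60, P1=30, P2=80, P3=72, P4=81, P5=69, P6=77
Total turnaround = 60 + 30 + 80 + 72 + 81 + 69 + 77 = 469

469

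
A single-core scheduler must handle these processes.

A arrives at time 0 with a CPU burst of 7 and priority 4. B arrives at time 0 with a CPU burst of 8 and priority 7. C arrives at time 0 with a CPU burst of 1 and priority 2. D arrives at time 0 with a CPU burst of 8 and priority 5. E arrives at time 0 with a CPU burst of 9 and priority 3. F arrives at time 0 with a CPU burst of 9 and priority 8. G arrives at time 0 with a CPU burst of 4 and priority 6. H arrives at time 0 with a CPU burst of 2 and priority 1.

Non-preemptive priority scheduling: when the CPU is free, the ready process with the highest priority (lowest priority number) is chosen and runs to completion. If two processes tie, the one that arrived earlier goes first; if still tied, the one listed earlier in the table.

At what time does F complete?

48

Gantt: | H 0-2 | C 2-3 | E 3-12 | A 12-19 | D 19-27 | G 27-31 | B 31-39 | F 39-48 |
Completion: A=19  B=39  C=3  D=27  E=12  F=48  G=31  H=2
Turnaround (C−A): A=19  B=39  C=3  D=27  E=12  F=48  G=31  H=2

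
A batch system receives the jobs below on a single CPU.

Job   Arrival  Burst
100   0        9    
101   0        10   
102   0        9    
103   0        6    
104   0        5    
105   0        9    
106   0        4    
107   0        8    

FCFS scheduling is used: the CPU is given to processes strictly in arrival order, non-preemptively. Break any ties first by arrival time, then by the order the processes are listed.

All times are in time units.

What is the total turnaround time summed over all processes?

Schedule: | 100 0-9 | 101 9-19 | 102 19-28 | 103 28-34 | 104 34-39 | 105 39-48 | 106 48-52 | 107 52-60 |
Completion: 100=9  101=19  102=28  103=34  104=39  105=48  106=52  107=60
Turnaround (C−A): 100=9  101=19  102=28  103=34  104=39  105=48  106=52  107=60
Turnaround = completion − arrival: 100=9, 101=19, 102=28, 103=34, 104=39, 105=48, 106=52, 107=60
Total turnaround = 9 + 19 + 28 + 34 + 39 + 48 + 52 + 60 = 289

289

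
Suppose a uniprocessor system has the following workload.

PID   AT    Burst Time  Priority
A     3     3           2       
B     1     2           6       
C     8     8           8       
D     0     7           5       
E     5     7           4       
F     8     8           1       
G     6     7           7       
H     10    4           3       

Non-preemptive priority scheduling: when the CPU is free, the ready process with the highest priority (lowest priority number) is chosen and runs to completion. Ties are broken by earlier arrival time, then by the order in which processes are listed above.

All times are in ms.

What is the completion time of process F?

18

Timeline: | D 0-7 | A 7-10 | F 10-18 | H 18-22 | E 22-29 | B 29-31 | G 31-38 | C 38-46 |
Completion: A=10  B=31  C=46  D=7  E=29  F=18  G=38  H=22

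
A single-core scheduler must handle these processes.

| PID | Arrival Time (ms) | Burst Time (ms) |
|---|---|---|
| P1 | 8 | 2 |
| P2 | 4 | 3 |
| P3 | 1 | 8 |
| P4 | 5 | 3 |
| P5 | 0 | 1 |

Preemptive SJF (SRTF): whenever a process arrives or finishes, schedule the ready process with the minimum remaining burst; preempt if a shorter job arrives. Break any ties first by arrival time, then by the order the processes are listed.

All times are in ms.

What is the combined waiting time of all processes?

Gantt: | P5 0-1 | P3 1-4 | P2 4-7 | P4 7-10 | P1 10-12 | P3 12-17 |
Completion: P1=12  P2=7  P3=17  P4=10  P5=1
Turnaround (C−A): P1=4  P2=3  P3=16  P4=5  P5=1
Waiting = turnaround − burst: P1=2, P2=0, P3=8, P4=2, P5=0
Total waiting = 2 + 0 + 8 + 2 + 0 = 12

12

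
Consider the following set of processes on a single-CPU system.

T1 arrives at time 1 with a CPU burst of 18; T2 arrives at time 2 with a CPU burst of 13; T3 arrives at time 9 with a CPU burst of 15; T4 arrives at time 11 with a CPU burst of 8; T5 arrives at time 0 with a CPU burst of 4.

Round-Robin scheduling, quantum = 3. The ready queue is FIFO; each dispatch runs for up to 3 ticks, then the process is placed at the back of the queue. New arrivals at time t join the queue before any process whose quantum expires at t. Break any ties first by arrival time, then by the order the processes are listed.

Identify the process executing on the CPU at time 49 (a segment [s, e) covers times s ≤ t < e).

T3

Schedule: | T5 0-3 | T1 3-6 | T2 6-9 | T5 9-10 | T1 10-13 | T3 13-16 | T2 16-19 | T4 19-22 | T1 22-25 | T3 25-28 | T2 28-31 | T4 31-34 | T1 34-37 | T3 37-40 | T2 40-43 | T4 43-45 | T1 45-48 | T3 48-51 | T2 51-52 | T1 52-55 | T3 55-58 |
Completion: T1=55  T2=52  T3=58  T4=45  T5=10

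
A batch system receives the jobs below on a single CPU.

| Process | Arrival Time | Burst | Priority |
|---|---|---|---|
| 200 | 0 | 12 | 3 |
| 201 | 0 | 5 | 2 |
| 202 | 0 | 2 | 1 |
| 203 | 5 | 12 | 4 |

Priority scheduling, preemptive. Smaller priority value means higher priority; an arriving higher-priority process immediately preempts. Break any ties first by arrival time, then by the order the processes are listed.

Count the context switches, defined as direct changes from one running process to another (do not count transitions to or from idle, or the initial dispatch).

3

Gantt: | 202 0-2 | 201 2-7 | 200 7-19 | 203 19-31 |
Completion: 200=19  201=7  202=2  203=31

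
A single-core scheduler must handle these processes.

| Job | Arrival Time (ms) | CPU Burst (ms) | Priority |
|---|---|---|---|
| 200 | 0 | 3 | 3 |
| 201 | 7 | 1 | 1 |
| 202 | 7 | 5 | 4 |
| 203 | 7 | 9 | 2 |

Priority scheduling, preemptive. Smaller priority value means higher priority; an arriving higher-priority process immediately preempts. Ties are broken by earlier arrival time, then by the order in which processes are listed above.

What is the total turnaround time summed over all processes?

Schedule: | 200 0-3 | idle 3-7 | 201 7-8 | 203 8-17 | 202 17-22 |
Completion: 200=3  201=8  202=22  203=17
Turnaround = completion − arrival: 200=3, 201=1, 202=15, 203=10
Total turnaround = 3 + 1 + 15 + 10 = 29

29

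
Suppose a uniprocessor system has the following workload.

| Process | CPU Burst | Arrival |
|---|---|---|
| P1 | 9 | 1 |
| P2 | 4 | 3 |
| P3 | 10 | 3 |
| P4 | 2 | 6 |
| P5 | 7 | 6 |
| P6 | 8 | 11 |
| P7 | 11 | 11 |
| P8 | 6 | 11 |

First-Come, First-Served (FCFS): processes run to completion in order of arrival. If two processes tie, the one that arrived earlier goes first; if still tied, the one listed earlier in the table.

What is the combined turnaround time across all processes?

Gantt: | idle 0-1 | P1 1-10 | P2 10-14 | P3 14-24 | P4 24-26 | P5 26-33 | P6 33-41 | P7 41-52 | P8 52-58 |
Completion: P1=10  P2=14  P3=24  P4=26  P5=33  P6=41  P7=52  P8=58
Turnaround = completion − arrival: P1=9, P2=11, P3=21, P4=20, P5=27, P6=30, P7=41, P8=47
Total turnaround = 9 + 11 + 21 + 20 + 27 + 30 + 41 + 47 = 206

206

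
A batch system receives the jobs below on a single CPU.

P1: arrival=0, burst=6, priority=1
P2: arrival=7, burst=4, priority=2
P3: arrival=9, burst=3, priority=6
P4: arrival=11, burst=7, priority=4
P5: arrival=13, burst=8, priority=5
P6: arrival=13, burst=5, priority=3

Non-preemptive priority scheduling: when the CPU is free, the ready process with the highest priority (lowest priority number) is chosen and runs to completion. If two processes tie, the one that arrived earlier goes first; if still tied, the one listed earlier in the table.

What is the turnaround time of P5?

Timeline: | P1 0-6 | idle 6-7 | P2 7-11 | P4 11-18 | P6 18-23 | P5 23-31 | P3 31-34 |
Completion: P1=6  P2=11  P3=34  P4=18  P5=31  P6=23
Turnaround (C−A): P1=6  P2=4  P3=25  P4=7  P5=18  P6=10
Turnaround(P5) = completion − arrival = 31 − 13 = 18

18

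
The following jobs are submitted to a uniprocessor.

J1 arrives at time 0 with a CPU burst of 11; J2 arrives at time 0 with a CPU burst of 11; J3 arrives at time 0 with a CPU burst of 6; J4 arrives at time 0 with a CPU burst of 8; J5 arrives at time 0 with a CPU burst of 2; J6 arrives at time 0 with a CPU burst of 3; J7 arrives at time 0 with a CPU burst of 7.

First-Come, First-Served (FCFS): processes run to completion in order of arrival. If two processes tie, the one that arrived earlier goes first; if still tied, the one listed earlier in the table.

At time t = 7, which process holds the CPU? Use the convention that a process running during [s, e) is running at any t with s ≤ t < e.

J1

Timeline: | J1 0-11 | J2 11-22 | J3 22-28 | J4 28-36 | J5 36-38 | J6 38-41 | J7 41-48 |
Completion: J1=11  J2=22  J3=28  J4=36  J5=38  J6=41  J7=48
Turnaround (C−A): J1=11  J2=22  J3=28  J4=36  J5=38  J6=41  J7=48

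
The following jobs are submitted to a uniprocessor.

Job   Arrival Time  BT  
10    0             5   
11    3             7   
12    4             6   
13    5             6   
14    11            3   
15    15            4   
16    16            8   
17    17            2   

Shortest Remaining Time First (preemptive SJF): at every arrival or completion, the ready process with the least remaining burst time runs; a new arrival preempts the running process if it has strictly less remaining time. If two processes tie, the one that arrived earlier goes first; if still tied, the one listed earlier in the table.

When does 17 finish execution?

21

Schedule: | 10 0-5 | 12 5-11 | 14 11-14 | 13 14-15 | 15 15-19 | 17 19-21 | 13 21-26 | 11 26-33 | 16 33-41 |
Completion: 10=5  11=33  12=11  13=26  14=14  15=19  16=41  17=21
Turnaround (C−A): 10=5  11=30  12=7  13=21  14=3  15=4  16=25  17=4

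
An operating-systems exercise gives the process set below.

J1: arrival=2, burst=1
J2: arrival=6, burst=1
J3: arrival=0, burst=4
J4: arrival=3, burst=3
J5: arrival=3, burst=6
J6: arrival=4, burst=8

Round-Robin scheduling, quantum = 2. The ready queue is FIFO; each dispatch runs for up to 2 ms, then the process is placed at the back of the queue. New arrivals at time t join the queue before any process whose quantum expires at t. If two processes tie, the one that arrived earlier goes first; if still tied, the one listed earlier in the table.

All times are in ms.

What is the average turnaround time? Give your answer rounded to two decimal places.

9.50

Timeline: | J3 0-2 | J1 2-3 | J3 3-5 | J4 5-7 | J5 7-9 | J6 9-11 | J2 11-12 | J4 12-13 | J5 13-15 | J6 15-17 | J5 17-19 | J6 19-23 |
Completion: J1=3  J2=12  J3=5  J4=13  J5=19  J6=23
Turnaround times: J1=1, J2=6, J3=5, J4=10, J5=16, J6=19
Average turnaround = (1+6+5+10+16+19) / 6 = 57/6 = 9.50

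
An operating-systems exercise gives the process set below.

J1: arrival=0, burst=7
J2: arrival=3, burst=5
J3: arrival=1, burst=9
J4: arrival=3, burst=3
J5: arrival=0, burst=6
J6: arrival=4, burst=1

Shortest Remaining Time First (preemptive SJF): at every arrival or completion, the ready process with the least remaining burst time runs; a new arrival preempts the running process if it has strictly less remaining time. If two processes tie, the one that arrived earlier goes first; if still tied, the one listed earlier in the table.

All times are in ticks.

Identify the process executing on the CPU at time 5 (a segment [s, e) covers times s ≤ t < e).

J5

Gantt: | J5 0-4 | J6 4-5 | J5 5-7 | J4 7-10 | J2 10-15 | J1 15-22 | J3 22-31 |
Completion: J1=22  J2=15  J3=31  J4=10  J5=7  J6=5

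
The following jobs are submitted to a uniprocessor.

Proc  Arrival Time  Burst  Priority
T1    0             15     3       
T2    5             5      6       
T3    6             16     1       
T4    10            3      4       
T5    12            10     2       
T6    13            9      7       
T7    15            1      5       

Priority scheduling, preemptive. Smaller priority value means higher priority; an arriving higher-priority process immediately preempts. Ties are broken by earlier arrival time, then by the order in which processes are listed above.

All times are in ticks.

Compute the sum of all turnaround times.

Timeline: | T1 0-6 | T3 6-22 | T5 22-32 | T1 32-41 | T4 41-44 | T7 44-45 | T2 45-50 | T6 50-59 |
Completion: T1=41  T2=50  T3=22  T4=44  T5=32  T6=59  T7=45
Turnaround = completion − arrival: T1=41, T2=45, T3=16, T4=34, T5=20, T6=46, T7=30
Total turnaround = 41 + 45 + 16 + 34 + 20 + 46 + 30 = 232

232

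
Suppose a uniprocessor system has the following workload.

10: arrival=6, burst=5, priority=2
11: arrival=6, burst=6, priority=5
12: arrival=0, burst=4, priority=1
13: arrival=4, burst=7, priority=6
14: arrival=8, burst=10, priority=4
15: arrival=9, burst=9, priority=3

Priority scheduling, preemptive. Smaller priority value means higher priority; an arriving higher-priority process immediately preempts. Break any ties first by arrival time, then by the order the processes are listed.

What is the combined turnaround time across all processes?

109

Schedule: | 12 0-4 | 13 4-6 | 10 6-11 | 15 11-20 | 14 20-30 | 11 30-36 | 13 36-41 |
Completion: 10=11  11=36  12=4  13=41  14=30  15=20
Turnaround (C−A): 10=5  11=30  12=4  13=37  14=22  15=11
Turnaround = completion − arrival: 10=5, 11=30, 12=4, 13=37, 14=22, 15=11
Total turnaround = 5 + 30 + 4 + 37 + 22 + 11 = 109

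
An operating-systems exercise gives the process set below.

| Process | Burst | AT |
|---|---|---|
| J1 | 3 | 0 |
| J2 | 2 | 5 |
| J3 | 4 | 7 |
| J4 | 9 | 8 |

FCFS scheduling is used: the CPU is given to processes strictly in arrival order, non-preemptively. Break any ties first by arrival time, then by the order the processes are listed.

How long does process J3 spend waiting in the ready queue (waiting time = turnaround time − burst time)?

0

Schedule: | J1 0-3 | idle 3-5 | J2 5-7 | J3 7-11 | J4 11-20 |
Completion: J1=3  J2=7  J3=11  J4=20
Turnaround (C−A): J1=3  J2=2  J3=4  J4=12
Waiting(J3) = turnaround − burst = 4 − 4 = 0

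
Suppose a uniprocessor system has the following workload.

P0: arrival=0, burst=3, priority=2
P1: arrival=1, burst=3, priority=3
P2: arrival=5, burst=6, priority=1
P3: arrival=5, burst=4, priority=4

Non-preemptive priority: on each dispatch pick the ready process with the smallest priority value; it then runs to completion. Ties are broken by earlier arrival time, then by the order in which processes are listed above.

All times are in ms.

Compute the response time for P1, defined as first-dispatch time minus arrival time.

2

Schedule: | P0 0-3 | P1 3-6 | P2 6-12 | P3 12-16 |
Completion: P0=3  P1=6  P2=12  P3=16
Turnaround (C−A): P0=3  P1=5  P2=7  P3=11
Response(P1) = first start − arrival = 3 − 1 = 2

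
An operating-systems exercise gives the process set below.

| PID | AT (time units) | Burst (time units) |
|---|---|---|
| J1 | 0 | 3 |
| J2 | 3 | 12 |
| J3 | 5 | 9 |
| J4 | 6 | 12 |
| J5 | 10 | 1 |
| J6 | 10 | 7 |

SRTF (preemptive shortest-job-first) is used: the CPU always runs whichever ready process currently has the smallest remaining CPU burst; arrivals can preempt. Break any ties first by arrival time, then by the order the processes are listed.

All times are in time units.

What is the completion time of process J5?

Schedule: | J1 0-3 | J2 3-5 | J3 5-10 | J5 10-11 | J3 11-15 | J6 15-22 | J2 22-32 | J4 32-44 |
Completion: J1=3  J2=32  J3=15  J4=44  J5=11  J6=22

11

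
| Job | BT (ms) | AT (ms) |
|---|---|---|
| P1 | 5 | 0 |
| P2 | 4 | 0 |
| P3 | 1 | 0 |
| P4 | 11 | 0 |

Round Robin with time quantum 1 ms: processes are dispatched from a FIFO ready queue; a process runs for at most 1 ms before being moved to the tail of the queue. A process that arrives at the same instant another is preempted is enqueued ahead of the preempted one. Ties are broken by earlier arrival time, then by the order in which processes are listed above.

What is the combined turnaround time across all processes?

50

Gantt: | P1 0-1 | P2 1-2 | P3 2-3 | P4 3-4 | P1 4-5 | P2 5-6 | P4 6-7 | P1 7-8 | P2 8-9 | P4 9-10 | P1 10-11 | P2 11-12 | P4 12-13 | P1 13-14 | P4 14-21 |
Completion: P1=14  P2=12  P3=3  P4=21
Turnaround = completion − arrival: P1=14, P2=12, P3=3, P4=21
Total turnaround = 14 + 12 + 3 + 21 = 50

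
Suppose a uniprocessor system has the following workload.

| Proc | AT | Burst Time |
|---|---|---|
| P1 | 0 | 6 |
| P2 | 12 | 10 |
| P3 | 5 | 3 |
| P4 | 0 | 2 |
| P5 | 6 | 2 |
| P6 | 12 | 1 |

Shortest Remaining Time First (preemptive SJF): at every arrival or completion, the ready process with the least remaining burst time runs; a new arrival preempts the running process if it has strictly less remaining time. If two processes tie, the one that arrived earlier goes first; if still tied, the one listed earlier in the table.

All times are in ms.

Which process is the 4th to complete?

Timeline: | P4 0-2 | P1 2-8 | P5 8-10 | P3 10-13 | P6 13-14 | P2 14-24 |
Completion: P1=8  P2=24  P3=13  P4=2  P5=10  P6=14
Turnaround (C−A): P1=8  P2=12  P3=8  P4=2  P5=4  P6=2
Finish order: P4 → P1 → P5 → P3 → P6 → P2

P3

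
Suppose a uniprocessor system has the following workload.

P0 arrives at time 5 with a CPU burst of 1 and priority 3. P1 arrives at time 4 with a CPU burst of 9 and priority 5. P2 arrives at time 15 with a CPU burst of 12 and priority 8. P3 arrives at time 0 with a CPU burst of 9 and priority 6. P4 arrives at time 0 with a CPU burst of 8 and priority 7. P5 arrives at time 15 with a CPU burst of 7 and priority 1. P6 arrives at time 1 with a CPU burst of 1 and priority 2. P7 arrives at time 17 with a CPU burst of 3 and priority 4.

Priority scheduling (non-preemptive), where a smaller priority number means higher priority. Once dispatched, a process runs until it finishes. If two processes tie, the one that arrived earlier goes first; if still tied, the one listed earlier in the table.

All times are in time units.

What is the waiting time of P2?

23

Timeline: | P3 0-9 | P6 9-10 | P0 10-11 | P1 11-20 | P5 20-27 | P7 27-30 | P4 30-38 | P2 38-50 |
Completion: P0=11  P1=20  P2=50  P3=9  P4=38  P5=27  P6=10  P7=30
Waiting(P2) = turnaround − burst = 35 − 12 = 23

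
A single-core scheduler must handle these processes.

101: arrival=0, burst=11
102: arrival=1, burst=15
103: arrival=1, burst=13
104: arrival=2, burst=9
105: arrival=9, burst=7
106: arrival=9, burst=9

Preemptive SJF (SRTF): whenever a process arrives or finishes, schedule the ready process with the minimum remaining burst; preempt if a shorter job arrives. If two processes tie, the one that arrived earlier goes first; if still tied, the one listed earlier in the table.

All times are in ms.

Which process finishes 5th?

Schedule: | 101 0-11 | 105 11-18 | 104 18-27 | 106 27-36 | 103 36-49 | 102 49-64 |
Completion: 101=11  102=64  103=49  104=27  105=18  106=36
Turnaround (C−A): 101=11  102=63  103=48  104=25  105=9  106=27
Finish order: 101 → 105 → 104 → 106 → 103 → 102

103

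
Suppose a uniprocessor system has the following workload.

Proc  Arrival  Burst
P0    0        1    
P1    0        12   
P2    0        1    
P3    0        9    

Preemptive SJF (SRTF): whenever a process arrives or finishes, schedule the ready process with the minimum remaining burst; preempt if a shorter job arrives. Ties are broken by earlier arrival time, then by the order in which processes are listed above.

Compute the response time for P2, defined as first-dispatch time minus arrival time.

Timeline: | P0 0-1 | P2 1-2 | P3 2-11 | P1 11-23 |
Completion: P0=1  P1=23  P2=2  P3=11
Turnaround (C−A): P0=1  P1=23  P2=2  P3=11
Response(P2) = first start − arrival = 1 − 0 = 1

1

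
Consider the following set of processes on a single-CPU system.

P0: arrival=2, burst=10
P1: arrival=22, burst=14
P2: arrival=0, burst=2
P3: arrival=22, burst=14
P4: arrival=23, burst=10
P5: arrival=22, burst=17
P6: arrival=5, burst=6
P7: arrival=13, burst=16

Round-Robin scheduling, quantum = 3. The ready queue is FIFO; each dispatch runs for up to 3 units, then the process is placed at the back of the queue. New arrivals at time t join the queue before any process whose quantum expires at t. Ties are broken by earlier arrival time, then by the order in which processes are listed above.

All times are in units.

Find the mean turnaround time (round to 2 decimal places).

Schedule: | P2 0-2 | P0 2-5 | P6 5-8 | P0 8-11 | P6 11-14 | P0 14-17 | P7 17-20 | P0 20-21 | P7 21-24 | P1 24-27 | P3 27-30 | P5 30-33 | P4 33-36 | P7 36-39 | P1 39-42 | P3 42-45 | P5 45-48 | P4 48-51 | P7 51-54 | P1 54-57 | P3 57-60 | P5 60-63 | P4 63-66 | P7 66-69 | P1 69-72 | P3 72-75 | P5 75-78 | P4 78-79 | P7 79-80 | P1 80-82 | P3 82-84 | P5 84-89 |
Completion: P0=21  P1=82  P2=2  P3=84  P4=79  P5=89  P6=14  P7=80
Turnaround (C−A): P0=19  P1=60  P2=2  P3=62  P4=56  P5=67  P6=9  P7=67
Turnaround times: P0=19, P1=60, P2=2, P3=62, P4=56, P5=67, P6=9, P7=67
Average turnaround = (19+60+2+62+56+67+9+67) / 8 = 342/8 = 42.75

42.75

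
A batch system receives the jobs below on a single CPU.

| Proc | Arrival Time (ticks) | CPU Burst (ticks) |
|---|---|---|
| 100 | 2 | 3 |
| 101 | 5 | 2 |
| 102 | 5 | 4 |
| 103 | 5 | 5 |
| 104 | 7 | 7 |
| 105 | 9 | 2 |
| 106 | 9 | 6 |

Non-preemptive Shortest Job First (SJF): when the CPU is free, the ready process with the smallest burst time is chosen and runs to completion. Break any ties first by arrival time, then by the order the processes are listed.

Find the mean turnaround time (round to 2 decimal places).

9.57

Timeline: | idle 0-2 | 100 2-5 | 101 5-7 | 102 7-11 | 105 11-13 | 103 13-18 | 106 18-24 | 104 24-31 |
Completion: 100=5  101=7  102=11  103=18  104=31  105=13  106=24
Turnaround (C−A): 100=3  101=2  102=6  103=13  104=24  105=4  106=15
Turnaround times: 100=3, 101=2, 102=6, 103=13, 104=24, 105=4, 106=15
Average turnaround = (3+2+6+13+24+4+15) / 7 = 67/7 = 9.57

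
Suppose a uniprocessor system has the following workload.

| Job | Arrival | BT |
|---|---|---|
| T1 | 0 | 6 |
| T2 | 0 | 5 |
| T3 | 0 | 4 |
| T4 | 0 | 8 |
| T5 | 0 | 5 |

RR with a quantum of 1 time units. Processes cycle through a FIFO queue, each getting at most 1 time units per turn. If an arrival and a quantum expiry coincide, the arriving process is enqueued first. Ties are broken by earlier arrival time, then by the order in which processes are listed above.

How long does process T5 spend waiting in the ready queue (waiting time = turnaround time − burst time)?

19

Gantt: | T1 0-1 | T2 1-2 | T3 2-3 | T4 3-4 | T5 4-5 | T1 5-6 | T2 6-7 | T3 7-8 | T4 8-9 | T5 9-10 | T1 10-11 | T2 11-12 | T3 12-13 | T4 13-14 | T5 14-15 | T1 15-16 | T2 16-17 | T3 17-18 | T4 18-19 | T5 19-20 | T1 20-21 | T2 21-22 | T4 22-23 | T5 23-24 | T1 24-25 | T4 25-28 |
Completion: T1=25  T2=22  T3=18  T4=28  T5=24
Turnaround (C−A): T1=25  T2=22  T3=18  T4=28  T5=24
Waiting(T5) = turnaround − burst = 24 − 5 = 19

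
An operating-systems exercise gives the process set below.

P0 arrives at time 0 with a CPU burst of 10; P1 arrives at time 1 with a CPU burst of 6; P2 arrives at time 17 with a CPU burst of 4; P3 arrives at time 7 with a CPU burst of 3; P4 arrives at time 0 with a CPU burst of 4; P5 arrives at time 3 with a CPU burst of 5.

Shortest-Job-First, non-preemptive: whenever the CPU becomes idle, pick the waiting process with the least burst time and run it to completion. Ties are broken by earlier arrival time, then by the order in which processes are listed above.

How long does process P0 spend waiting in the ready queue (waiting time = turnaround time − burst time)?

22

Gantt: | P4 0-4 | P5 4-9 | P3 9-12 | P1 12-18 | P2 18-22 | P0 22-32 |
Completion: P0=32  P1=18  P2=22  P3=12  P4=4  P5=9
Waiting(P0) = turnaround − burst = 32 − 10 = 22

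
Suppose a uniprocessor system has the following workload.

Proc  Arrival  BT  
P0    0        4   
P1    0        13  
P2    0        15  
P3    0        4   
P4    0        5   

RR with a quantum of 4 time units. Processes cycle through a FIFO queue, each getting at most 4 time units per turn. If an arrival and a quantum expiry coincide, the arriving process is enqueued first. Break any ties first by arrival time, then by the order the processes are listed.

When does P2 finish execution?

41

Schedule: | P0 0-4 | P1 4-8 | P2 8-12 | P3 12-16 | P4 16-20 | P1 20-24 | P2 24-28 | P4 28-29 | P1 29-33 | P2 33-37 | P1 37-38 | P2 38-41 |
Completion: P0=4  P1=38  P2=41  P3=16  P4=29
Turnaround (C−A): P0=4  P1=38  P2=41  P3=16  P4=29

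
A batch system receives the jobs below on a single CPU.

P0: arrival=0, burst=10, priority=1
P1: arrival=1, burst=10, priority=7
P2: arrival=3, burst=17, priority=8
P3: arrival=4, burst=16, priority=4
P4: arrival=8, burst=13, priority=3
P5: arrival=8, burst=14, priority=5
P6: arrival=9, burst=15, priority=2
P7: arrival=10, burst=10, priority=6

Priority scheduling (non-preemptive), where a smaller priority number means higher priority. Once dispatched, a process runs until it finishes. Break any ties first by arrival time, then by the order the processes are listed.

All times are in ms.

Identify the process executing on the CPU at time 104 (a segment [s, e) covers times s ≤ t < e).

P2

Timeline: | P0 0-10 | P6 10-25 | P4 25-38 | P3 38-54 | P5 54-68 | P7 68-78 | P1 78-88 | P2 88-105 |
Completion: P0=10  P1=88  P2=105  P3=54  P4=38  P5=68  P6=25  P7=78
Turnaround (C−A): P0=10  P1=87  P2=102  P3=50  P4=30  P5=60  P6=16  P7=68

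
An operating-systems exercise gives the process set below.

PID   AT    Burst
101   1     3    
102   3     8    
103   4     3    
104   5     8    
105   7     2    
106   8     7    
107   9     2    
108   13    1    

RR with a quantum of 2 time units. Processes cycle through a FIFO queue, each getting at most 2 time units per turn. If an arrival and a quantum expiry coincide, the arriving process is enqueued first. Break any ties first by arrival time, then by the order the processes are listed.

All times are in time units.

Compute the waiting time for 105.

5

Schedule: | idle 0-1 | 101 1-3 | 102 3-5 | 101 5-6 | 103 6-8 | 104 8-10 | 102 10-12 | 105 12-14 | 106 14-16 | 103 16-17 | 107 17-19 | 104 19-21 | 102 21-23 | 108 23-24 | 106 24-26 | 104 26-28 | 102 28-30 | 106 30-32 | 104 32-34 | 106 34-35 |
Completion: 101=6  102=30  103=17  104=34  105=14  106=35  107=19  108=24
Turnaround (C−A): 101=5  102=27  103=13  104=29  105=7  106=27  107=10  108=11
Waiting(105) = turnaround − burst = 7 − 2 = 5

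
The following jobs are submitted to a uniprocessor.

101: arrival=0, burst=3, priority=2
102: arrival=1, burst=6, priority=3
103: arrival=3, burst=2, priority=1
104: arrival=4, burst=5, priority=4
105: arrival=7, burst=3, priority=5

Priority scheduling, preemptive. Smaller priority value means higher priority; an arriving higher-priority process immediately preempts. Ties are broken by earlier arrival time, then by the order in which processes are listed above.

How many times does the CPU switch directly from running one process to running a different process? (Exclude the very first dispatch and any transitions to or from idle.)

Timeline: | 101 0-3 | 103 3-5 | 102 5-11 | 104 11-16 | 105 16-19 |
Completion: 101=3  102=11  103=5  104=16  105=19
Turnaround (C−A): 101=3  102=10  103=2  104=12  105=12

4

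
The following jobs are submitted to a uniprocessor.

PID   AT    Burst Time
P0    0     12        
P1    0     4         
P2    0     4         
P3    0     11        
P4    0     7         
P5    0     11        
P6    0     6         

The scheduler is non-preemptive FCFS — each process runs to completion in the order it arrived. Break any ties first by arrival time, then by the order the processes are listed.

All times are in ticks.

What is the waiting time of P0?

0

Gantt: | P0 0-12 | P1 12-16 | P2 16-20 | P3 20-31 | P4 31-38 | P5 38-49 | P6 49-55 |
Completion: P0=12  P1=16  P2=20  P3=31  P4=38  P5=49  P6=55
Turnaround (C−A): P0=12  P1=16  P2=20  P3=31  P4=38  P5=49  P6=55
Waiting(P0) = turnaround − burst = 12 − 12 = 0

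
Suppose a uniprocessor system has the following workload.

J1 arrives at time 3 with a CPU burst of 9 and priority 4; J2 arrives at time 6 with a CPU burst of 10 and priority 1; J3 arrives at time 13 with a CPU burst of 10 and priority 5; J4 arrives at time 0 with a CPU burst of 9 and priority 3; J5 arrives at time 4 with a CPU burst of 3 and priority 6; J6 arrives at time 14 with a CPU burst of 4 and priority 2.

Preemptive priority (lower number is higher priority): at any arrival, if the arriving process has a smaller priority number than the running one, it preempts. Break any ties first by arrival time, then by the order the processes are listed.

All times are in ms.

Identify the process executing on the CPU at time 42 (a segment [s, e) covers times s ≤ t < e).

J5

Timeline: | J4 0-6 | J2 6-16 | J6 16-20 | J4 20-23 | J1 23-32 | J3 32-42 | J5 42-45 |
Completion: J1=32  J2=16  J3=42  J4=23  J5=45  J6=20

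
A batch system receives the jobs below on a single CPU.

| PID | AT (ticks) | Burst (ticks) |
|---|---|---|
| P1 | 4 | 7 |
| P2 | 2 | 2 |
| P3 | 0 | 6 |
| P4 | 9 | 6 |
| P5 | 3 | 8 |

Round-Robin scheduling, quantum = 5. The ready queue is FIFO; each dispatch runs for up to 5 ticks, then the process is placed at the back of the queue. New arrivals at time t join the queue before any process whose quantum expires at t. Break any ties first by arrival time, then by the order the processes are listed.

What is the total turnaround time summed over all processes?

Schedule: | P3 0-5 | P2 5-7 | P5 7-12 | P1 12-17 | P3 17-18 | P4 18-23 | P5 23-26 | P1 26-28 | P4 28-29 |
Completion: P1=28  P2=7  P3=18  P4=29  P5=26
Turnaround (C−A): P1=24  P2=5  P3=18  P4=20  P5=23
Turnaround = completion − arrival: P1=24, P2=5, P3=18, P4=20, P5=23
Total turnaround = 24 + 5 + 18 + 20 + 23 = 90

90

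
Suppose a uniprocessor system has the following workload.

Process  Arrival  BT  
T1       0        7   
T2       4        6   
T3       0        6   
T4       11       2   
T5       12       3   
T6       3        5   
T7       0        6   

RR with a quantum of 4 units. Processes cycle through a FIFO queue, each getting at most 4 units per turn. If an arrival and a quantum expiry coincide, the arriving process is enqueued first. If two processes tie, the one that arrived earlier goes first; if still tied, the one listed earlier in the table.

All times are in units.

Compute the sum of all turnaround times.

175

Schedule: | T1 0-4 | T3 4-8 | T7 8-12 | T6 12-16 | T2 16-20 | T1 20-23 | T3 23-25 | T4 25-27 | T5 27-30 | T7 30-32 | T6 32-33 | T2 33-35 |
Completion: T1=23  T2=35  T3=25  T4=27  T5=30  T6=33  T7=32
Turnaround (C−A): T1=23  T2=31  T3=25  T4=16  T5=18  T6=30  T7=32
Turnaround = completion − arrival: T1=23, T2=31, T3=25, T4=16, T5=18, T6=30, T7=32
Total turnaround = 23 + 31 + 25 + 16 + 18 + 30 + 32 = 175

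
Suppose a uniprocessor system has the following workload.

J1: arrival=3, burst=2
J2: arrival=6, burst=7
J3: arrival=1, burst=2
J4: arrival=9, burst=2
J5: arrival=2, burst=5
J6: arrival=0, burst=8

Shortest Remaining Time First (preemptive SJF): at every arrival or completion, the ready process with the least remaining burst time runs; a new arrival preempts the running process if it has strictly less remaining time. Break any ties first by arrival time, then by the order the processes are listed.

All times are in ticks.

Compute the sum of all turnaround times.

Timeline: | J6 0-1 | J3 1-3 | J1 3-5 | J5 5-10 | J4 10-12 | J6 12-19 | J2 19-26 |
Completion: J1=5  J2=26  J3=3  J4=12  J5=10  J6=19
Turnaround (C−A): J1=2  J2=20  J3=2  J4=3  J5=8  J6=19
Turnaround = completion − arrival: J1=2, J2=20, J3=2, J4=3, J5=8, J6=19
Total turnaround = 2 + 20 + 2 + 3 + 8 + 19 = 54

54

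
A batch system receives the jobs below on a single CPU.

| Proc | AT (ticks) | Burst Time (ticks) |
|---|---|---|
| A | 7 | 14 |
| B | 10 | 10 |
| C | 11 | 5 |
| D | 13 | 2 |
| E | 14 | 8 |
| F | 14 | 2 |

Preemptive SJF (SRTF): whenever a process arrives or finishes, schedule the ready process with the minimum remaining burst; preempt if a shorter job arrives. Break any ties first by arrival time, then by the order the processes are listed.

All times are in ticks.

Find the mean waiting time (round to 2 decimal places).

Timeline: | idle 0-7 | A 7-10 | B 10-11 | C 11-13 | D 13-15 | F 15-17 | C 17-20 | E 20-28 | B 28-37 | A 37-48 |
Completion: A=48  B=37  C=20  D=15  E=28  F=17
Turnaround (C−A): A=41  B=27  C=9  D=2  E=14  F=3
Waiting times: A=27, B=17, C=4, D=0, E=6, F=1
Average waiting = (27+17+4+0+6+1) / 6 = 55/6 = 9.17

9.17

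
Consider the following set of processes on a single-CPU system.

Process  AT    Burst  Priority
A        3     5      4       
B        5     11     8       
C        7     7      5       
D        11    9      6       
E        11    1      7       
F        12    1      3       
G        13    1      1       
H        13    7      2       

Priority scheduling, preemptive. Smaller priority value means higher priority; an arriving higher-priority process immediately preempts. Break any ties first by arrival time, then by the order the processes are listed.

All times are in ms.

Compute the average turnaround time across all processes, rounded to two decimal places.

Schedule: | idle 0-3 | A 3-8 | C 8-12 | F 12-13 | G 13-14 | H 14-21 | C 21-24 | D 24-33 | E 33-34 | B 34-45 |
Completion: A=8  B=45  C=24  D=33  E=34  F=13  G=14  H=21
Turnaround (C−A): A=5  B=40  C=17  D=22  E=23  F=1  G=1  H=8
Turnaround times: A=5, B=40, C=17, D=22, E=23, F=1, G=1, H=8
Average turnaround = (5+40+17+22+23+1+1+8) / 8 = 117/8 = 14.63

14.63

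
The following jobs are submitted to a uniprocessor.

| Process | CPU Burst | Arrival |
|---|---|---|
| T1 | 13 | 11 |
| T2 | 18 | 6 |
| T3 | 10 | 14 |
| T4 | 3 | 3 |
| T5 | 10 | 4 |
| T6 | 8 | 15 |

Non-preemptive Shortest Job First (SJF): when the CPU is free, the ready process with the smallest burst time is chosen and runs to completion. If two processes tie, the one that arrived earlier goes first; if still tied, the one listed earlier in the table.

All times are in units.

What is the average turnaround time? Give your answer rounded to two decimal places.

23.17

Schedule: | idle 0-3 | T4 3-6 | T5 6-16 | T6 16-24 | T3 24-34 | T1 34-47 | T2 47-65 |
Completion: T1=47  T2=65  T3=34  T4=6  T5=16  T6=24
Turnaround (C−A): T1=36  T2=59  T3=20  T4=3  T5=12  T6=9
Turnaround times: T1=36, T2=59, T3=20, T4=3, T5=12, T6=9
Average turnaround = (36+59+20+3+12+9) / 6 = 139/6 = 23.17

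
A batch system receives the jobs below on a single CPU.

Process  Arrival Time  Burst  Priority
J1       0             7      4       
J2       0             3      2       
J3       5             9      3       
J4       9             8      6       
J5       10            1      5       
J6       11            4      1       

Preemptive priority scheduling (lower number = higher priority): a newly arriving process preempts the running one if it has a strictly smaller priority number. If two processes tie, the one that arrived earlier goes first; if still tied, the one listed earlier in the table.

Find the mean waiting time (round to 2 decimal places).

8.00

Timeline: | J2 0-3 | J1 3-5 | J3 5-11 | J6 11-15 | J3 15-18 | J1 18-23 | J5 23-24 | J4 24-32 |
Completion: J1=23  J2=3  J3=18  J4=32  J5=24  J6=15
Waiting times: J1=16, J2=0, J3=4, J4=15, J5=13, J6=0
Average waiting = (16+0+4+15+13+0) / 6 = 48/6 = 8.00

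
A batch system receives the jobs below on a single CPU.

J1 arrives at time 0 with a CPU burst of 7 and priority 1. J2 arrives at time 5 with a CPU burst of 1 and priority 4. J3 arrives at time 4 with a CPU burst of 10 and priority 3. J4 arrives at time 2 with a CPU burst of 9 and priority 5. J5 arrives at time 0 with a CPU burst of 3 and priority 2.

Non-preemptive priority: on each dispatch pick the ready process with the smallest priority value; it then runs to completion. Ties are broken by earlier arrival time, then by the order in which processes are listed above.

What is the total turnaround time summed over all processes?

77

Gantt: | J1 0-7 | J5 7-10 | J3 10-20 | J2 20-21 | J4 21-30 |
Completion: J1=7  J2=21  J3=20  J4=30  J5=10
Turnaround (C−A): J1=7  J2=16  J3=16  J4=28  J5=10
Turnaround = completion − arrival: J1=7, J2=16, J3=16, J4=28, J5=10
Total turnaround = 7 + 16 + 16 + 28 + 10 = 77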